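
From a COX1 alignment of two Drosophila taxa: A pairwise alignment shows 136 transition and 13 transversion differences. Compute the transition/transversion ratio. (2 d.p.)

10.46

R = 136/13 = 10.461538… ≈ 10.46 (to 2 d.p.).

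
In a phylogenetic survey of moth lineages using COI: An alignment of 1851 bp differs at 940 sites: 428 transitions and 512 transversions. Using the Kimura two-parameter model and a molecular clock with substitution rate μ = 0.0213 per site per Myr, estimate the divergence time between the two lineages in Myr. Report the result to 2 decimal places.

P = 428/1851 ≈ 0.231226 and Q = 512/1851 ≈ 0.276607.
Under the Kimura two-parameter model, d = −½ ln(1 − 2P − Q) − ¼ ln(1 − 2Q).
1 − 2P − Q = 0.260941, giving −½ ln(0.260941) = 0.671730.
1 − 2Q = 0.446786, giving −¼ ln(0.446786) = 0.201419.
d = 0.671730 + 0.201419 = 0.873149.
Under a molecular clock d = 2μt, so t = d/(2μ) = 0.873149 / (2 × 0.0213) = 20.50 Myr.

20.50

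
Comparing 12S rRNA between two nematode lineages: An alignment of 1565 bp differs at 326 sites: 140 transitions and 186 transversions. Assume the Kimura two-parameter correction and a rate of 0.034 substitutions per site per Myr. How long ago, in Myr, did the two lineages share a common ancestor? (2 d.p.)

P = 140/1565 ≈ 0.089457 and Q = 186/1565 ≈ 0.11885.
Under the Kimura two-parameter model, d = −½ ln(1 − 2P − Q) − ¼ ln(1 − 2Q).
1 − 2P − Q = 0.702236, giving −½ ln(0.702236) = 0.176743.
1 − 2Q = 0.7623, giving −¼ ln(0.7623) = 0.067854.
d = 0.176743 + 0.067854 = 0.244597.
Under a molecular clock d = 2μt, so t = d/(2μ) = 0.244597 / (2 × 0.034) = 3.60 Myr.

3.60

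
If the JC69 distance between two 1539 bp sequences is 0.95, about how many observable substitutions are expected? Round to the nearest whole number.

Invert JC69: p = (3/4)(1 − e^(−4d/3)) = 0.75 × (1 − e^(-1.266667)) = 0.75 × (1 − 0.281769) = 0.538673.
Expected differing sites = pL ≈ 0.538673 × 1539 = 829.017747 ≈ 829.

829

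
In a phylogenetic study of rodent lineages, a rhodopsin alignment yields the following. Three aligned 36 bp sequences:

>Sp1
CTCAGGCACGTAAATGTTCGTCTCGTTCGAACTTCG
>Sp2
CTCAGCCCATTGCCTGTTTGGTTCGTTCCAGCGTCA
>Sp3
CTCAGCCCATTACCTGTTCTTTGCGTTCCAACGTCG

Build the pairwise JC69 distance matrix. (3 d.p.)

d(Sp1,Sp2) = 0.548, d(Sp1,Sp3) = 0.392, d(Sp2,Sp3) = 0.225

Sp1–Sp2: 14/36 sites differ → p ≈ 0.388889, d = −0.75 ln(1 − 0.518519) = 0.548166 ≈ 0.548.
Sp1–Sp3: 11/36 sites differ → p ≈ 0.305556, d = −0.75 ln(1 − 0.407408) = 0.392437 ≈ 0.392.
Sp2–Sp3: 7/36 sites differ → p ≈ 0.194444, d = −0.75 ln(1 − 0.259259) = 0.225078 ≈ 0.225.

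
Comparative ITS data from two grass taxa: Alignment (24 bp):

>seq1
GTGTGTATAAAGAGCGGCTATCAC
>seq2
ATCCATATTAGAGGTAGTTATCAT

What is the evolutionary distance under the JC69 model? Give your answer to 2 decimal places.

The sequences differ at 12 of 24 sites, so p = 12/24 = 0.5.
d = −(3/4) ln(1 − 4p/3) = −0.75 ln(1 − 0.666667) = −0.75 ln(0.333333)
  = −0.75 × (-1.098613) = 0.823960 substitutions/site.

0.82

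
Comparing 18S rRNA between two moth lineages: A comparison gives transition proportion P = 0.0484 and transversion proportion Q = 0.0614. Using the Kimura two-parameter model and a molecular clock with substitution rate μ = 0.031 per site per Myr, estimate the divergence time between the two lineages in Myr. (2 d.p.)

Under the Kimura two-parameter model, d = −½ ln(1 − 2P − Q) − ¼ ln(1 − 2Q).
1 − 2P − Q = 0.8418, giving −½ ln(0.8418) = 0.086106.
1 − 2Q = 0.8772, giving −¼ ln(0.8772) = 0.032755.
d = 0.086106 + 0.032755 = 0.118861.
Under a molecular clock d = 2μt, so t = d/(2μ) = 0.118861 / (2 × 0.031) = 1.92 Myr.

1.92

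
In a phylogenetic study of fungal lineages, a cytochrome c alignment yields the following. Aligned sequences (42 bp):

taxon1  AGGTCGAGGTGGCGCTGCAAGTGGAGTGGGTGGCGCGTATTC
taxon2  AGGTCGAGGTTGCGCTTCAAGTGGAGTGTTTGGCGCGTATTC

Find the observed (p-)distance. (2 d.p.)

0.10

The sequences differ at 4 of 42 positions (sites 11, 17, 29, 30).
p = 4/42 = 0.095238… ≈ 0.10 (to 2 d.p.).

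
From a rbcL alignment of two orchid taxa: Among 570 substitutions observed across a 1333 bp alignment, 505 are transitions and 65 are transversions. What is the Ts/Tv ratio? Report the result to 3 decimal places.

R = 505/65 = 7.769230… ≈ 7.769 (to 3 d.p.).

7.769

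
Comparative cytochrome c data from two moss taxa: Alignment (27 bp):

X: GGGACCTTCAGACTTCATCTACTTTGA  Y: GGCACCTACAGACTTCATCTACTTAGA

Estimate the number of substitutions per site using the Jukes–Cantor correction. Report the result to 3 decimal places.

The sequences differ at 3 of 27 sites (3, 8, 25), so p = 3/27 ≈ 0.111111.
d = −(3/4) ln(1 − 4p/3) = −0.75 ln(1 − 0.148148) = −0.75 ln(0.851852)
  = −0.75 × (-0.160342) = 0.120257 substitutions/site.

0.120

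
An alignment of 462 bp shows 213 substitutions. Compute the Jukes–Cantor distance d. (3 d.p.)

p = 213/462 ≈ 0.461039.
d = −(3/4) ln(1 − 4p/3) = −0.75 ln(1 − 0.614719) = −0.75 ln(0.385281)
  = −0.75 × (-0.953782) = 0.715337 substitutions/site.

0.715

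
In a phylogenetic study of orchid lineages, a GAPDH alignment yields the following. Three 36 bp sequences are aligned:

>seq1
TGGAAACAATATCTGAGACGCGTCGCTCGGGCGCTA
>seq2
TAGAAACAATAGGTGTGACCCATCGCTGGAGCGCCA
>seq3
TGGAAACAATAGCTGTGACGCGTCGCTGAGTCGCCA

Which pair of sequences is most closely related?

seq1 and seq3

seq1–seq2: 9/36 differ, p = 0.250, d = 0.304.
seq1–seq3: 6/36 differ, p = 0.167, d = 0.188.
seq2–seq3: 7/36 differ, p = 0.194, d = 0.225.
The smallest distance is between seq1 and seq3.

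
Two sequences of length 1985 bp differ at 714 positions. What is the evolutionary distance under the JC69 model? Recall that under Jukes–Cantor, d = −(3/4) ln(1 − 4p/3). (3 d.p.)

p = 714/1985 ≈ 0.359698.
d = −(3/4) ln(1 − 4p/3) = −0.75 ln(1 − 0.479597) = −0.75 ln(0.520403)
  = −0.75 × (-0.653152) = 0.489864 substitutions/site.

0.490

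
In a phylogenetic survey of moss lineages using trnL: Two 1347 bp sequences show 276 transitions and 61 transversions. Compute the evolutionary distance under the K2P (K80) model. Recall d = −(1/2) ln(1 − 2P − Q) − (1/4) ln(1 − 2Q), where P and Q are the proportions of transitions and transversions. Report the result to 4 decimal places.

P = 276/1347 ≈ 0.2049 and Q = 61/1347 ≈ 0.045286.
Under the Kimura two-parameter model, d = −½ ln(1 − 2P − Q) − ¼ ln(1 − 2Q).
1 − 2P − Q = 0.544914, giving −½ ln(0.544914) = 0.303564.
1 − 2Q = 0.909428, giving −¼ ln(0.909428) = 0.023735.
d = 0.303564 + 0.023735 = 0.327299.

0.3273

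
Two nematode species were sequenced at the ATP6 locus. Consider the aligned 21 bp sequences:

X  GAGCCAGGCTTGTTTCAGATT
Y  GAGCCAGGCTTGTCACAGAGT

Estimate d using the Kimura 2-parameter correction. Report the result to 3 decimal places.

0.158

Of 21 sites, 1 differences are transitions and 2 are transversions, so P = 1/21 ≈ 0.047619 and Q = 2/21 ≈ 0.095238.
Under the Kimura two-parameter model, d = −½ ln(1 − 2P − Q) − ¼ ln(1 − 2Q).
1 − 2P − Q = 0.809524, giving −½ ln(0.809524) = 0.105654.
1 − 2Q = 0.809524, giving −¼ ln(0.809524) = 0.052827.
d = 0.105654 + 0.052827 = 0.158481.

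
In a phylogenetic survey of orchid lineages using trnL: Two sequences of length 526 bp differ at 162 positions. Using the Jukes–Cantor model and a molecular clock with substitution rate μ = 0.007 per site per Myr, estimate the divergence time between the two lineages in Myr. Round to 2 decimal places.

28.32

p = 162/526 ≈ 0.307985.
d = −(3/4) ln(1 − 4p/3) = −0.75 ln(1 − 0.410647) = −0.75 ln(0.589353)
  = −0.75 × (-0.528730) = 0.396548 substitutions/site.
Under a molecular clock d = 2μt, so t = d/(2μ) = 0.396548 / (2 × 0.007) = 28.32 Myr.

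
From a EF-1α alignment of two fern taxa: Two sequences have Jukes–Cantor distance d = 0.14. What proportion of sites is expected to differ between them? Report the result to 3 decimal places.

0.128

p = (3/4)(1 − e^(−4d/3)) = 0.75 × (1 − e^(-0.186667)) = 0.75 × (1 − 0.829720) = 0.127710.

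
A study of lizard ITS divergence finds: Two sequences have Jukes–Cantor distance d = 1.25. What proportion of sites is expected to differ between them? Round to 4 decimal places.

p = (3/4)(1 − e^(−4d/3)) = 0.75 × (1 − e^(-1.666667)) = 0.75 × (1 − 0.188876) = 0.608343.

0.6083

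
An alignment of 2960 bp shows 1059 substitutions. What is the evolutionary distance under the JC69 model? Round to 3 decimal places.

p = 1059/2960 ≈ 0.35777.
d = −(3/4) ln(1 − 4p/3) = −0.75 ln(1 − 0.477027) = −0.75 ln(0.522973)
  = −0.75 × (-0.648225) = 0.486169 substitutions/site.

0.486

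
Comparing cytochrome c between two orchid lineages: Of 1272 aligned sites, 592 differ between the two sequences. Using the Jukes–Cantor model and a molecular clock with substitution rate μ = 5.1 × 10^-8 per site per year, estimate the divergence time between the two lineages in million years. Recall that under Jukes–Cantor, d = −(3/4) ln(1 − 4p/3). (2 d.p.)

7.13

p = 592/1272 ≈ 0.465409.
d = −(3/4) ln(1 − 4p/3) = −0.75 ln(1 − 0.620545) = −0.75 ln(0.379455)
  = −0.75 × (-0.969019) = 0.726764 substitutions/site.
Under a molecular clock d = 2μt, so t = d/(2μ) = 0.726764 / (2 × 5.1 × 10^-8) = 7.13 million years.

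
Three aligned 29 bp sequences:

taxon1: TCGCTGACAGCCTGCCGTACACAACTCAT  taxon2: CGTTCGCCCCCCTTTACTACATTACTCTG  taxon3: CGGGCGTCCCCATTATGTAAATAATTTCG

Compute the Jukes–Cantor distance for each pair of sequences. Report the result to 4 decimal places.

taxon1–taxon2: 16/29 sites differ → p ≈ 0.551724, d = −0.75 ln(1 − 0.735632) = 0.997810 ≈ 0.9978.
taxon1–taxon3: 17/29 sites differ → p ≈ 0.586207, d = −0.75 ln(1 − 0.781609) = 1.141101 ≈ 1.1411.
taxon2–taxon3: 12/29 sites differ → p ≈ 0.413793, d = −0.75 ln(1 − 0.551724) = 0.601760 ≈ 0.6018.

d(taxon1,taxon2) = 0.9978, d(taxon1,taxon3) = 1.1411, d(taxon2,taxon3) = 0.6018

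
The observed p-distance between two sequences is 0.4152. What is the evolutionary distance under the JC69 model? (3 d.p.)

d = −(3/4) ln(1 − 4p/3) = −0.75 ln(1 − 0.5536) = −0.75 ln(0.4464)
  = −0.75 × (-0.806540) = 0.604905 substitutions/site.

0.605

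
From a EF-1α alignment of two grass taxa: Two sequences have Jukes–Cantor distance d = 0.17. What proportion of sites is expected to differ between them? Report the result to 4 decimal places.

0.1521

p = (3/4)(1 − e^(−4d/3)) = 0.75 × (1 − e^(-0.226667)) = 0.75 × (1 − 0.797186) = 0.152111.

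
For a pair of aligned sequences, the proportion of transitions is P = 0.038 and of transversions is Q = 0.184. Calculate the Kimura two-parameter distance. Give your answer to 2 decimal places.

Under the Kimura two-parameter model, d = −½ ln(1 − 2P − Q) − ¼ ln(1 − 2Q).
1 − 2P − Q = 0.74, giving −½ ln(0.74) = 0.150553.
1 − 2Q = 0.632, giving −¼ ln(0.632) = 0.114716.
d = 0.150553 + 0.114716 = 0.265269.

0.27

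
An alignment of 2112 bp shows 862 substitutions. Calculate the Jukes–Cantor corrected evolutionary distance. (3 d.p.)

p = 862/2112 ≈ 0.408144.
d = −(3/4) ln(1 − 4p/3) = −0.75 ln(1 − 0.544192) = −0.75 ln(0.455808)
  = −0.75 × (-0.785684) = 0.589263 substitutions/site.

0.589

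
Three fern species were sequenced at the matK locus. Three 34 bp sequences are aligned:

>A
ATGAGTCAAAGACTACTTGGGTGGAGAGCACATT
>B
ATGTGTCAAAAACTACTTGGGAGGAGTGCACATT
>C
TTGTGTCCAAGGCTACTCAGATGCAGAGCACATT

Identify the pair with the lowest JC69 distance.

A and B

A–B: 4/34 differ, p = 0.118, d = 0.128.
A–C: 8/34 differ, p = 0.235, d = 0.282.
B–C: 10/34 differ, p = 0.294, d = 0.373.
The smallest distance is between A and B.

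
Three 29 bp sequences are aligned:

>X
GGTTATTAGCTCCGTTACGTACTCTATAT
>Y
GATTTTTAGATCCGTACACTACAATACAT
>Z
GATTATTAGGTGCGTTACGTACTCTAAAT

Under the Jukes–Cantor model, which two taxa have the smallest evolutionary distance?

X and Z

X–Y: 10/29 differ, p = 0.345, d = 0.462.
X–Z: 4/29 differ, p = 0.138, d = 0.152.
Y–Z: 10/29 differ, p = 0.345, d = 0.462.
The smallest distance is between X and Z.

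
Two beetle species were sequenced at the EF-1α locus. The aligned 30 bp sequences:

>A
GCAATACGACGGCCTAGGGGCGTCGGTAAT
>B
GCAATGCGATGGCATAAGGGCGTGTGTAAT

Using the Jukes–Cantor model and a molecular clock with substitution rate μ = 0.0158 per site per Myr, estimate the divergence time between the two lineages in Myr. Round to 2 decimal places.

7.36

The sequences differ at 6 of 30 sites (6, 10, 14, 17, 24, 25), so p = 6/30 = 0.2.
d = −(3/4) ln(1 − 4p/3) = −0.75 ln(1 − 0.266667) = −0.75 ln(0.733333)
  = −0.75 × (-0.310155) = 0.232616 substitutions/site.
Under a molecular clock d = 2μt, so t = d/(2μ) = 0.232616 / (2 × 0.0158) = 7.36 Myr.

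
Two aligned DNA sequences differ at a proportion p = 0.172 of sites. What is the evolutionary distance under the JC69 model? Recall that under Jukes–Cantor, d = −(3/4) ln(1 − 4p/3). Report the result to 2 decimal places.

d = −(3/4) ln(1 − 4p/3) = −0.75 ln(1 − 0.229333) = −0.75 ln(0.770667)
  = −0.75 × (-0.260499) = 0.195374 substitutions/site.

0.20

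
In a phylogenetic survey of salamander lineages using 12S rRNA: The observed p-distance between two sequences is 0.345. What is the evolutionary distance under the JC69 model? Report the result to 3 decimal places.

d = −(3/4) ln(1 − 4p/3) = −0.75 ln(1 − 0.46) = −0.75 ln(0.54)
  = −0.75 × (-0.616186) = 0.462140 substitutions/site.

0.462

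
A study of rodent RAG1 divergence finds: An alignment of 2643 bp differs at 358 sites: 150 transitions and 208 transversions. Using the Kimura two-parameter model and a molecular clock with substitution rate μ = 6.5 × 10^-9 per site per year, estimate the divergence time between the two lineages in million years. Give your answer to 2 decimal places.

P = 150/2643 ≈ 0.056754 and Q = 208/2643 ≈ 0.078698.
Under the Kimura two-parameter model, d = −½ ln(1 − 2P − Q) − ¼ ln(1 − 2Q).
1 − 2P − Q = 0.807794, giving −½ ln(0.807794) = 0.106724.
1 − 2Q = 0.842604, giving −¼ ln(0.842604) = 0.042815.
d = 0.106724 + 0.042815 = 0.149539.
Under a molecular clock d = 2μt, so t = d/(2μ) = 0.149539 / (2 × 6.5 × 10^-9) = 11.50 million years.

11.50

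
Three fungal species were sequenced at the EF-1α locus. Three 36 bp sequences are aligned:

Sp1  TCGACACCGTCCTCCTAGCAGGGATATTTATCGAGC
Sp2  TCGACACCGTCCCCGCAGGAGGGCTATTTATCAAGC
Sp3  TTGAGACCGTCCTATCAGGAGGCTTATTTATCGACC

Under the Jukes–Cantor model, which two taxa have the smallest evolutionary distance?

Sp1 and Sp2

Sp1–Sp2: 6/36 differ, p = 0.167, d = 0.188.
Sp1–Sp3: 9/36 differ, p = 0.250, d = 0.304.
Sp2–Sp3: 9/36 differ, p = 0.250, d = 0.304.
The smallest distance is between Sp1 and Sp2.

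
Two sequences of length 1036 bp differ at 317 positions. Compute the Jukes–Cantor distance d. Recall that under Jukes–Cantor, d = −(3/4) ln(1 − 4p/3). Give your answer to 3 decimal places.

0.393

p = 317/1036 ≈ 0.305985.
d = −(3/4) ln(1 − 4p/3) = −0.75 ln(1 − 0.40798) = −0.75 ln(0.59202)
  = −0.75 × (-0.524215) = 0.393161 substitutions/site.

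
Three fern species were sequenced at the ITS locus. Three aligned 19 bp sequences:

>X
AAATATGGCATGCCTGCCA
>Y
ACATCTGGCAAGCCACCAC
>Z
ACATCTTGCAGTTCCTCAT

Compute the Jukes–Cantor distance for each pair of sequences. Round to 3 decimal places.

d(X,Y) = 0.507, d(X,Z) = 0.907, d(Y,Z) = 0.507

X–Y: 7/19 sites differ → p ≈ 0.368421, d = −0.75 ln(1 − 0.491228) = 0.506816 ≈ 0.507.
X–Z: 10/19 sites differ → p ≈ 0.526316, d = −0.75 ln(1 − 0.701755) = 0.907380 ≈ 0.907.
Y–Z: 7/19 sites differ → p ≈ 0.368421, d = −0.75 ln(1 − 0.491228) = 0.506816 ≈ 0.507.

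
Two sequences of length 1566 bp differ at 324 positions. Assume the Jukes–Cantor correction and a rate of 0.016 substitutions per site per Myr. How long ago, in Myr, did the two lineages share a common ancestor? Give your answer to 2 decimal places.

7.57

p = 324/1566 ≈ 0.206897.
d = −(3/4) ln(1 − 4p/3) = −0.75 ln(1 − 0.275863) = −0.75 ln(0.724137)
  = −0.75 × (-0.322775) = 0.242081 substitutions/site.
Under a molecular clock d = 2μt, so t = d/(2μ) = 0.242081 / (2 × 0.016) = 7.57 Myr.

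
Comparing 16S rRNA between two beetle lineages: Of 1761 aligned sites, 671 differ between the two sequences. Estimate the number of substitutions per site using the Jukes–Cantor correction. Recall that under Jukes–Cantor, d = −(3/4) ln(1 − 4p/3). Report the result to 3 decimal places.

0.532

p = 671/1761 ≈ 0.381034.
d = −(3/4) ln(1 − 4p/3) = −0.75 ln(1 − 0.508045) = −0.75 ln(0.491955)
  = −0.75 × (-0.709368) = 0.532026 substitutions/site.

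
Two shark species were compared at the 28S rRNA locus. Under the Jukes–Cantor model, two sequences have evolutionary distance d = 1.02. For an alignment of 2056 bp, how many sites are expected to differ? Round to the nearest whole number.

Invert JC69: p = (3/4)(1 − e^(−4d/3)) = 0.75 × (1 − e^(-1.36)) = 0.75 × (1 − 0.256661) = 0.557504.
Expected differing sites = pL ≈ 0.557504 × 2056 = 1146.228224 ≈ 1146.

1146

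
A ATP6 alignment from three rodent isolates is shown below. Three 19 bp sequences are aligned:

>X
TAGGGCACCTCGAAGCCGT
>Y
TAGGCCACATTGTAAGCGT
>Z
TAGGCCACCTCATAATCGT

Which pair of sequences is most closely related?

Y and Z

X–Y: 6/19 differ, p = 0.316, d = 0.410.
X–Z: 5/19 differ, p = 0.263, d = 0.324.
Y–Z: 4/19 differ, p = 0.211, d = 0.247.
The smallest distance is between Y and Z.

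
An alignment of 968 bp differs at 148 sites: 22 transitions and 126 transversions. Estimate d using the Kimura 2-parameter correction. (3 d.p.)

0.172

P = 22/968 ≈ 0.022727 and Q = 126/968 ≈ 0.130165.
Under the Kimura two-parameter model, d = −½ ln(1 − 2P − Q) − ¼ ln(1 − 2Q).
1 − 2P − Q = 0.824381, giving −½ ln(0.824381) = 0.096561.
1 − 2Q = 0.73967, giving −¼ ln(0.73967) = 0.075388.
d = 0.096561 + 0.075388 = 0.171949.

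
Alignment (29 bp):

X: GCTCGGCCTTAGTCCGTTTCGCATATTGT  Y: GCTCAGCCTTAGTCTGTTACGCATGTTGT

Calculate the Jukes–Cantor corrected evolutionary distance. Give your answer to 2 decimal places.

0.15

The sequences differ at 4 of 29 sites (5, 15, 19, 25), so p = 4/29 ≈ 0.137931.
d = −(3/4) ln(1 − 4p/3) = −0.75 ln(1 − 0.183908) = −0.75 ln(0.816092)
  = −0.75 × (-0.203228) = 0.152421 substitutions/site.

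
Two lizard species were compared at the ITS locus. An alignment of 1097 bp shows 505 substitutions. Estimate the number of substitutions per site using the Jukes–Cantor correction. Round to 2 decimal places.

p = 505/1097 ≈ 0.460346.
d = −(3/4) ln(1 − 4p/3) = −0.75 ln(1 − 0.613795) = −0.75 ln(0.386205)
  = −0.75 × (-0.951387) = 0.713540 substitutions/site.

0.71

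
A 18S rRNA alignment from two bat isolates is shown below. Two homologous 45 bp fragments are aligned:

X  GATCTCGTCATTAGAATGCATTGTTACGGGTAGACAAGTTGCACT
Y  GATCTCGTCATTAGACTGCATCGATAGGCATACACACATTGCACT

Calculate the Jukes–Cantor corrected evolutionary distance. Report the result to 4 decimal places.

The sequences differ at 9 of 45 sites (16, 22, 24, 27, 29, 30, 33, 37, 38), so p = 9/45 = 0.2.
d = −(3/4) ln(1 − 4p/3) = −0.75 ln(1 − 0.266667) = −0.75 ln(0.733333)
  = −0.75 × (-0.310155) = 0.232616 substitutions/site.

0.2326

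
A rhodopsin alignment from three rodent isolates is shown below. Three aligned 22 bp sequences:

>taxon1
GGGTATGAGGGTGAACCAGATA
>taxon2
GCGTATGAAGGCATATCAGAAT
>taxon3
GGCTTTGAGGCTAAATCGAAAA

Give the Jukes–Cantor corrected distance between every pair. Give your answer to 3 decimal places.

taxon1–taxon2: 8/22 sites differ → p ≈ 0.363636, d = −0.75 ln(1 − 0.484848) = 0.497470 ≈ 0.497.
taxon1–taxon3: 8/22 sites differ → p ≈ 0.363636, d = −0.75 ln(1 − 0.484848) = 0.497470 ≈ 0.497.
taxon2–taxon3: 10/22 sites differ → p ≈ 0.454545, d = −0.75 ln(1 − 0.60606) = 0.698667 ≈ 0.699.

d(taxon1,taxon2) = 0.497, d(taxon1,taxon3) = 0.497, d(taxon2,taxon3) = 0.699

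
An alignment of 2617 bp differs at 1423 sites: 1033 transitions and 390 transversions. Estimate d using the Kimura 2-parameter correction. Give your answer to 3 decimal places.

1.483

P = 1033/2617 ≈ 0.394727 and Q = 390/2617 ≈ 0.149026.
Under the Kimura two-parameter model, d = −½ ln(1 − 2P − Q) − ¼ ln(1 − 2Q).
1 − 2P − Q = 0.06152, giving −½ ln(0.06152) = 1.394196.
1 − 2Q = 0.701948, giving −¼ ln(0.701948) = 0.088474.
d = 1.394196 + 0.088474 = 1.482670.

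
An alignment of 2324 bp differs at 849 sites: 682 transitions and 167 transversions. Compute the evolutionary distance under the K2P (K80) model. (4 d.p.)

0.5764

P = 682/2324 ≈ 0.29346 and Q = 167/2324 ≈ 0.071859.
Under the Kimura two-parameter model, d = −½ ln(1 − 2P − Q) − ¼ ln(1 − 2Q).
1 − 2P − Q = 0.341221, giving −½ ln(0.341221) = 0.537612.
1 − 2Q = 0.856282, giving −¼ ln(0.856282) = 0.038789.
d = 0.537612 + 0.038789 = 0.576401.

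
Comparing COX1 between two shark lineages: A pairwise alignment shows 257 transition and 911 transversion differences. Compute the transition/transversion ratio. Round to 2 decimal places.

0.28

R = 257/911 = 0.282107… ≈ 0.28 (to 2 d.p.).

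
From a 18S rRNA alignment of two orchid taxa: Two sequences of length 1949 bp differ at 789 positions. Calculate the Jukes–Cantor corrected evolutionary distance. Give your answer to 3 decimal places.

p = 789/1949 ≈ 0.404823.
d = −(3/4) ln(1 − 4p/3) = −0.75 ln(1 − 0.539764) = −0.75 ln(0.460236)
  = −0.75 × (-0.776016) = 0.582012 substitutions/site.

0.582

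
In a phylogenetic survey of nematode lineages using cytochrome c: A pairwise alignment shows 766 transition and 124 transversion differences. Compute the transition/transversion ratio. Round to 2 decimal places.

R = 766/124 = 6.177419… ≈ 6.18 (to 2 d.p.).

6.18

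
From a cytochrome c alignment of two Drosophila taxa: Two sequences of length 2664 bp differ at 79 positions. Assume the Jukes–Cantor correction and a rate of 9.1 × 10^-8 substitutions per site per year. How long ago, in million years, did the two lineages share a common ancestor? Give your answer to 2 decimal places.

0.17

p = 79/2664 ≈ 0.029655.
d = −(3/4) ln(1 − 4p/3) = −0.75 ln(1 − 0.03954) = −0.75 ln(0.96046)
  = −0.75 × (-0.040343) = 0.030257 substitutions/site.
Under a molecular clock d = 2μt, so t = d/(2μ) = 0.030257 / (2 × 9.1 × 10^-8) = 0.17 million years.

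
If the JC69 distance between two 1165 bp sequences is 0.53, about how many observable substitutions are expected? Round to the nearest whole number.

443

Invert JC69: p = (3/4)(1 − e^(−4d/3)) = 0.75 × (1 − e^(-0.706667)) = 0.75 × (1 − 0.493286) = 0.380036.
Expected differing sites = pL ≈ 0.380036 × 1165 = 442.74194 ≈ 443.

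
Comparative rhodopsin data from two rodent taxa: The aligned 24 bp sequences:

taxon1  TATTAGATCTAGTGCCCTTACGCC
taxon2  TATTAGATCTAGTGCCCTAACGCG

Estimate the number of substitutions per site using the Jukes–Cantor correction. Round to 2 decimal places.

0.09

The sequences differ at 2 of 24 sites (19, 24), so p = 2/24 ≈ 0.083333.
d = −(3/4) ln(1 − 4p/3) = −0.75 ln(1 − 0.111111) = −0.75 ln(0.888889)
  = −0.75 × (-0.117783) = 0.088337 substitutions/site.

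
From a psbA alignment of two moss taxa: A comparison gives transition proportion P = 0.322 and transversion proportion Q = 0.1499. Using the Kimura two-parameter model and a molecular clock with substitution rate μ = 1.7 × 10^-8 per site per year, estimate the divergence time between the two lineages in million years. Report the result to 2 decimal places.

Under the Kimura two-parameter model, d = −½ ln(1 − 2P − Q) − ¼ ln(1 − 2Q).
1 − 2P − Q = 0.2061, giving −½ ln(0.2061) = 0.789697.
1 − 2Q = 0.7002, giving −¼ ln(0.7002) = 0.089097.
d = 0.789697 + 0.089097 = 0.878794.
Under a molecular clock d = 2μt, so t = d/(2μ) = 0.878794 / (2 × 1.7 × 10^-8) = 25.85 million years.

25.85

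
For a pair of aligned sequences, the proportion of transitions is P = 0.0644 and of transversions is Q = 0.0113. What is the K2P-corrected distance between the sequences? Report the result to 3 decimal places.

0.081

Under the Kimura two-parameter model, d = −½ ln(1 − 2P − Q) − ¼ ln(1 − 2Q).
1 − 2P − Q = 0.8599, giving −½ ln(0.8599) = 0.075470.
1 − 2Q = 0.9774, giving −¼ ln(0.9774) = 0.005715.
d = 0.075470 + 0.005715 = 0.081185.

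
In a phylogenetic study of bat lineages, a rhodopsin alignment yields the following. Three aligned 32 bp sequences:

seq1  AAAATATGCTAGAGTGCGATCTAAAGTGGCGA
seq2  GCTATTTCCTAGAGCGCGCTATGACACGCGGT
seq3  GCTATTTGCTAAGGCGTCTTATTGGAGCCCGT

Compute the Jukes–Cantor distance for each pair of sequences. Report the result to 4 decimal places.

seq1–seq2: 15/32 sites differ → p = 0.46875, d = −0.75 ln(1 − 0.625) = 0.735622 ≈ 0.7356.
seq1–seq3: 19/32 sites differ → p = 0.59375, d = −0.75 ln(1 − 0.791667) = 1.176463 ≈ 1.1765.
seq2–seq3: 12/32 sites differ → p = 0.375, d = −0.75 ln(1 − 0.5) = 0.519860 ≈ 0.5199.

d(seq1,seq2) = 0.7356, d(seq1,seq3) = 1.1765, d(seq2,seq3) = 0.5199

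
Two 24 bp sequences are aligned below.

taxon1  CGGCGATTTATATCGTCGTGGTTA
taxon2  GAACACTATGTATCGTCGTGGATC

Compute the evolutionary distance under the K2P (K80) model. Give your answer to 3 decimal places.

0.525

Of 24 sites, 4 differences are transitions and 5 are transversions, so P = 4/24 ≈ 0.166667 and Q = 5/24 ≈ 0.208333.
Under the Kimura two-parameter model, d = −½ ln(1 − 2P − Q) − ¼ ln(1 − 2Q).
1 − 2P − Q = 0.458333, giving −½ ln(0.458333) = 0.390080.
1 − 2Q = 0.583334, giving −¼ ln(0.583334) = 0.134749.
d = 0.390080 + 0.134749 = 0.524829.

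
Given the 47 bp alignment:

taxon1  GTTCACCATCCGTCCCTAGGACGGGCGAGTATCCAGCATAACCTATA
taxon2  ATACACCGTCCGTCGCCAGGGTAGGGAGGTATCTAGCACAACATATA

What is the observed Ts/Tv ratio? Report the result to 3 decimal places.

2.500

Transitions are A↔G and C↔T; transversions are all other mismatches.
Transitions: 10. Transversions: 4.
R = 10/4 = 2.500.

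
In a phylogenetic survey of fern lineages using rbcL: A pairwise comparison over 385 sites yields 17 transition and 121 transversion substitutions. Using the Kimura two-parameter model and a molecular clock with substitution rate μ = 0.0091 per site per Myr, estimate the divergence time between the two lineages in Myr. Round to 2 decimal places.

27.76

P = 17/385 ≈ 0.044156 and Q = 121/385 ≈ 0.314286.
Under the Kimura two-parameter model, d = −½ ln(1 − 2P − Q) − ¼ ln(1 − 2Q).
1 − 2P − Q = 0.597402, giving −½ ln(0.597402) = 0.257583.
1 − 2Q = 0.371428, giving −¼ ln(0.371428) = 0.247600.
d = 0.257583 + 0.247600 = 0.505183.
Under a molecular clock d = 2μt, so t = d/(2μ) = 0.505183 / (2 × 0.0091) = 27.76 Myr.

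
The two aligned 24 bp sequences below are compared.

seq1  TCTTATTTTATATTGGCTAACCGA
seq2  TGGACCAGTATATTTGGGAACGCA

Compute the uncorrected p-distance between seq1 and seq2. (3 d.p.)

0.500

The sequences differ at 12 of 24 positions.
p = 12/24 = 0.500.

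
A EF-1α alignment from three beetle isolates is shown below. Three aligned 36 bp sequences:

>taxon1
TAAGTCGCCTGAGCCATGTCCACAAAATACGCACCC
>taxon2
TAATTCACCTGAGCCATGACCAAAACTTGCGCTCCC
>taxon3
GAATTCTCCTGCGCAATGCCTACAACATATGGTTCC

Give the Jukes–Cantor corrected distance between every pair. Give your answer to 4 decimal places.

d(taxon1,taxon2) = 0.2635, d(taxon1,taxon3) = 0.4408, d(taxon2,taxon3) = 0.4408

taxon1–taxon2: 8/36 sites differ → p ≈ 0.222222, d = −0.75 ln(1 − 0.296296) = 0.263548 ≈ 0.2635.
taxon1–taxon3: 12/36 sites differ → p ≈ 0.333333, d = −0.75 ln(1 − 0.444444) = 0.440839 ≈ 0.4408.
taxon2–taxon3: 12/36 sites differ → p ≈ 0.333333, d = −0.75 ln(1 − 0.444444) = 0.440839 ≈ 0.4408.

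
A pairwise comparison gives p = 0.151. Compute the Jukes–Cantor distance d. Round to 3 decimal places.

d = −(3/4) ln(1 − 4p/3) = −0.75 ln(1 − 0.201333) = −0.75 ln(0.798667)
  = −0.75 × (-0.224811) = 0.168608 substitutions/site.

0.169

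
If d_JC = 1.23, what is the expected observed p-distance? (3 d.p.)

p = (3/4)(1 − e^(−4d/3)) = 0.75 × (1 − e^(-1.64)) = 0.75 × (1 − 0.193980) = 0.604515.

0.605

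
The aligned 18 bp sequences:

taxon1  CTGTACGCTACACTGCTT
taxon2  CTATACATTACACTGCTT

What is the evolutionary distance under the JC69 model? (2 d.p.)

0.19

The sequences differ at 3 of 18 sites (3, 7, 8), so p = 3/18 ≈ 0.166667.
d = −(3/4) ln(1 − 4p/3) = −0.75 ln(1 − 0.222223) = −0.75 ln(0.777777)
  = −0.75 × (-0.251315) = 0.188486 substitutions/site.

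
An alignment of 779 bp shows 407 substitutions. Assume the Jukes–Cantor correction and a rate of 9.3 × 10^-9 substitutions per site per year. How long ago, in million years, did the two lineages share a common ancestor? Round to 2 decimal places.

p = 407/779 ≈ 0.522465.
d = −(3/4) ln(1 − 4p/3) = −0.75 ln(1 − 0.69662) = −0.75 ln(0.30338)
  = −0.75 × (-1.192769) = 0.894577 substitutions/site.
Under a molecular clock d = 2μt, so t = d/(2μ) = 0.894577 / (2 × 9.3 × 10^-9) = 48.10 million years.

48.10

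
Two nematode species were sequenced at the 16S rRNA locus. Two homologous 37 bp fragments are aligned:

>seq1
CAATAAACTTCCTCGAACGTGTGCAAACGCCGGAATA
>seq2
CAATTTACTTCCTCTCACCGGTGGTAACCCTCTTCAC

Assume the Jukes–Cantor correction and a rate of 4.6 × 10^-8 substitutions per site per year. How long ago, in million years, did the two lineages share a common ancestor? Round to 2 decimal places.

7.01

The sequences differ at 16 of 37 sites, so p = 16/37 ≈ 0.432432.
d = −(3/4) ln(1 − 4p/3) = −0.75 ln(1 − 0.576576) = −0.75 ln(0.423424)
  = −0.75 × (-0.859381) = 0.644536 substitutions/site.
Under a molecular clock d = 2μt, so t = d/(2μ) = 0.644536 / (2 × 4.6 × 10^-8) = 7.01 million years.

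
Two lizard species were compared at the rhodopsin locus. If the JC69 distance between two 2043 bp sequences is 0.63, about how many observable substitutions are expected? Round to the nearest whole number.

871

Invert JC69: p = (3/4)(1 − e^(−4d/3)) = 0.75 × (1 − e^(-0.84)) = 0.75 × (1 − 0.431711) = 0.426217.
Expected differing sites = pL ≈ 0.426217 × 2043 = 870.761331 ≈ 871.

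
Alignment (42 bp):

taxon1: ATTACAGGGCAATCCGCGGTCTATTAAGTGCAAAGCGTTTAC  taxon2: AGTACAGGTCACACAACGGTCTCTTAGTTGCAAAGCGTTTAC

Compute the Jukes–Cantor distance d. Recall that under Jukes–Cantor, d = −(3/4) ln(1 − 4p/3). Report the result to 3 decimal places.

The sequences differ at 9 of 42 sites (2, 9, 12, 13, 15, 16, 23, 27, 28), so p = 9/42 ≈ 0.214286.
d = −(3/4) ln(1 − 4p/3) = −0.75 ln(1 − 0.285715) = −0.75 ln(0.714285)
  = −0.75 × (-0.336473) = 0.252355 substitutions/site.

0.252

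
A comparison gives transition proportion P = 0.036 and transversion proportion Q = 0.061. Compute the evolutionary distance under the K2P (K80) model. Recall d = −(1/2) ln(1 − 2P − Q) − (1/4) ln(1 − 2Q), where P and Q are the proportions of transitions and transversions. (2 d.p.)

Under the Kimura two-parameter model, d = −½ ln(1 − 2P − Q) − ¼ ln(1 − 2Q).
1 − 2P − Q = 0.867, giving −½ ln(0.867) = 0.071358.
1 − 2Q = 0.878, giving −¼ ln(0.878) = 0.032527.
d = 0.071358 + 0.032527 = 0.103885.

0.10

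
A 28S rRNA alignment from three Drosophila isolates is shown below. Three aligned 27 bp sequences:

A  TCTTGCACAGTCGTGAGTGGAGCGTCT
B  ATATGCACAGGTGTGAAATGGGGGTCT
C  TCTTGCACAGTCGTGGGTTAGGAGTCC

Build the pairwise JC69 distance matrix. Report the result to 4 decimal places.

A–B: 10/27 sites differ → p ≈ 0.37037, d = −0.75 ln(1 − 0.493827) = 0.510658 ≈ 0.5107.
A–C: 6/27 sites differ → p ≈ 0.222222, d = −0.75 ln(1 − 0.296296) = 0.263548 ≈ 0.2635.
B–C: 11/27 sites differ → p ≈ 0.407407, d = −0.75 ln(1 − 0.543209) = 0.587647 ≈ 0.5876.

d(A,B) = 0.5107, d(A,C) = 0.2635, d(B,C) = 0.5876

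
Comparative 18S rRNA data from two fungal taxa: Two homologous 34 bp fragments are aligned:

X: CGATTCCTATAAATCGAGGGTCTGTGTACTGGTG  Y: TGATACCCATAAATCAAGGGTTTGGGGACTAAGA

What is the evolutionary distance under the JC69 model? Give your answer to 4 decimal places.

0.4234

The sequences differ at 11 of 34 sites, so p = 11/34 ≈ 0.323529.
d = −(3/4) ln(1 − 4p/3) = −0.75 ln(1 − 0.431372) = −0.75 ln(0.568628)
  = −0.75 × (-0.564529) = 0.423397 substitutions/site.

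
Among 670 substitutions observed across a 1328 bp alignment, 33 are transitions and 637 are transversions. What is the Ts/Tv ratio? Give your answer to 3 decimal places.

0.052

R = 33/637 = 0.051805… ≈ 0.052 (to 3 d.p.).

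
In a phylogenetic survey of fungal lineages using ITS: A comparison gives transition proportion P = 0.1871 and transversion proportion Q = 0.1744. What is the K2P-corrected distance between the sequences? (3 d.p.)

Under the Kimura two-parameter model, d = −½ ln(1 − 2P − Q) − ¼ ln(1 − 2Q).
1 − 2P − Q = 0.4514, giving −½ ln(0.4514) = 0.397701.
1 − 2Q = 0.6512, giving −¼ ln(0.6512) = 0.107235.
d = 0.397701 + 0.107235 = 0.504936.

0.505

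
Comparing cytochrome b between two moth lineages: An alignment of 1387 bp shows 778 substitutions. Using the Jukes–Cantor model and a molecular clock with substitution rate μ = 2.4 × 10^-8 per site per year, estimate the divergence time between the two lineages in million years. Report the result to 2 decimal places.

p = 778/1387 ≈ 0.560923.
d = −(3/4) ln(1 − 4p/3) = −0.75 ln(1 − 0.747897) = −0.75 ln(0.252103)
  = −0.75 × (-1.377918) = 1.033439 substitutions/site.
Under a molecular clock d = 2μt, so t = d/(2μ) = 1.033439 / (2 × 2.4 × 10^-8) = 21.53 million years.

21.53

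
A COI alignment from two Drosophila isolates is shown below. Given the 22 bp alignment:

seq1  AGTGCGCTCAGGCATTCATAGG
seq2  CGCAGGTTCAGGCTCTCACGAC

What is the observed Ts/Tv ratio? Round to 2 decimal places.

Transitions are A↔G and C↔T; transversions are all other mismatches.
Transitions: 7. Transversions: 4.
R = 7/4 = 1.75.

1.75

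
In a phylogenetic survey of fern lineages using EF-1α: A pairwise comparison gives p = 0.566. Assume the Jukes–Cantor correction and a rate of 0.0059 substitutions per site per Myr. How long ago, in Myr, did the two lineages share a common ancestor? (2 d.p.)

89.31

d = −(3/4) ln(1 − 4p/3) = −0.75 ln(1 − 0.754667) = −0.75 ln(0.245333)
  = −0.75 × (-1.405139) = 1.053854 substitutions/site.
Under a molecular clock d = 2μt, so t = d/(2μ) = 1.053854 / (2 × 0.0059) = 89.31 Myr.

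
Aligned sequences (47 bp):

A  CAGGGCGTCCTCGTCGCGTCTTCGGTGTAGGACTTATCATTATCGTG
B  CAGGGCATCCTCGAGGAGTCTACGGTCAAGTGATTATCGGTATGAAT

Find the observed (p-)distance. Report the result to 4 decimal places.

The sequences differ at 16 of 47 positions.
p = 16/47 = 0.340425… ≈ 0.3404 (to 4 d.p.).

0.3404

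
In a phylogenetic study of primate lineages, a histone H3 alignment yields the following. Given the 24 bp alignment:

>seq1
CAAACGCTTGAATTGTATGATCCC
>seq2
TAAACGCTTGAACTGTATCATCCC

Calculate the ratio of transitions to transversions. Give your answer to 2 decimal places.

Transitions are A↔G and C↔T; transversions are all other mismatches.
Transitions: 2. Transversions: 1.
R = 2/1 = 2.00.

2.00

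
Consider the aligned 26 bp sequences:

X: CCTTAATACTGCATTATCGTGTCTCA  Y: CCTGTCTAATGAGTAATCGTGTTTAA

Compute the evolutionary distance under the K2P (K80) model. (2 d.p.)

0.47

Of 26 sites, 2 differences are transitions and 7 are transversions, so P = 2/26 ≈ 0.076923 and Q = 7/26 ≈ 0.269231.
Under the Kimura two-parameter model, d = −½ ln(1 − 2P − Q) − ¼ ln(1 − 2Q).
1 − 2P − Q = 0.576923, giving −½ ln(0.576923) = 0.275023.
1 − 2Q = 0.461538, giving −¼ ln(0.461538) = 0.193298.
d = 0.275023 + 0.193298 = 0.468321.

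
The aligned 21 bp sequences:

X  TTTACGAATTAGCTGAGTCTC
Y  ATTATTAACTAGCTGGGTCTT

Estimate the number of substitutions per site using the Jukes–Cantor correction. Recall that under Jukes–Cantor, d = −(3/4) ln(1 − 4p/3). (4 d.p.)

0.3597

The sequences differ at 6 of 21 sites (1, 5, 6, 9, 16, 21), so p = 6/21 ≈ 0.285714.
d = −(3/4) ln(1 − 4p/3) = −0.75 ln(1 − 0.380952) = −0.75 ln(0.619048)
  = −0.75 × (-0.479572) = 0.359679 substitutions/site.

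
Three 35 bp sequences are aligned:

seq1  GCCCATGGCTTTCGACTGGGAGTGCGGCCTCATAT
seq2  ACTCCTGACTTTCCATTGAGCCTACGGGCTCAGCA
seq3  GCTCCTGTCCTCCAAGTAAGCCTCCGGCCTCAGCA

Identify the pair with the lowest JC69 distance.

seq1–seq2: 14/35 differ, p = 0.400, d = 0.572.
seq1–seq3: 15/35 differ, p = 0.429, d = 0.635.
seq2–seq3: 9/35 differ, p = 0.257, d = 0.315.
The smallest distance is between seq2 and seq3.

seq2 and seq3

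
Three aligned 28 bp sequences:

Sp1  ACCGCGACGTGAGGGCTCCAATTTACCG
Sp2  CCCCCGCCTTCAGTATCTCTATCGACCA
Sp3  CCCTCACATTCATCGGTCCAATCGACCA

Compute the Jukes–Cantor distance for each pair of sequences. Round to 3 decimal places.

d(Sp1,Sp2) = 0.824, d(Sp1,Sp3) = 0.724, d(Sp2,Sp3) = 0.485

Sp1–Sp2: 14/28 sites differ → p = 0.5, d = −0.75 ln(1 − 0.666667) = 0.823960 ≈ 0.824.
Sp1–Sp3: 13/28 sites differ → p ≈ 0.464286, d = −0.75 ln(1 − 0.619048) = 0.723811 ≈ 0.724.
Sp2–Sp3: 10/28 sites differ → p ≈ 0.357143, d = −0.75 ln(1 − 0.476191) = 0.484971 ≈ 0.485.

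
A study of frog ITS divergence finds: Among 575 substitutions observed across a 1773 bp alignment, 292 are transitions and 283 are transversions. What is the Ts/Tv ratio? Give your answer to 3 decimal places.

R = 292/283 = 1.031802… ≈ 1.032 (to 3 d.p.).

1.032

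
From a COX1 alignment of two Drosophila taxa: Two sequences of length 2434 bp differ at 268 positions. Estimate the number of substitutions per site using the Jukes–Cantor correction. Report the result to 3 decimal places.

p = 268/2434 ≈ 0.110107.
d = −(3/4) ln(1 − 4p/3) = −0.75 ln(1 − 0.146809) = −0.75 ln(0.853191)
  = −0.75 × (-0.158772) = 0.119079 substitutions/site.

0.119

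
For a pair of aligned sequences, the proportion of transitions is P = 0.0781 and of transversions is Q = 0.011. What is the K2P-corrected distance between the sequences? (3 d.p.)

0.097

Under the Kimura two-parameter model, d = −½ ln(1 − 2P − Q) − ¼ ln(1 − 2Q).
1 − 2P − Q = 0.8328, giving −½ ln(0.8328) = 0.091481.
1 − 2Q = 0.978, giving −¼ ln(0.978) = 0.005561.
d = 0.091481 + 0.005561 = 0.097042.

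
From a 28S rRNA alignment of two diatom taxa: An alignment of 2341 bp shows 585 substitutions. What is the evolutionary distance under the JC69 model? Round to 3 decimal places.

0.304

p = 585/2341 ≈ 0.249893.
d = −(3/4) ln(1 − 4p/3) = −0.75 ln(1 − 0.333191) = −0.75 ln(0.666809)
  = −0.75 × (-0.405252) = 0.303939 substitutions/site.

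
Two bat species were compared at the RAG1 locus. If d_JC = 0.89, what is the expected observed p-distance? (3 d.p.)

p = (3/4)(1 − e^(−4d/3)) = 0.75 × (1 − e^(-1.186667)) = 0.75 × (1 − 0.305237) = 0.521072.

0.521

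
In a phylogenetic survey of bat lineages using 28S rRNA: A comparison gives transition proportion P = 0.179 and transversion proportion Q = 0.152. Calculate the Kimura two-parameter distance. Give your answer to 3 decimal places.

Under the Kimura two-parameter model, d = −½ ln(1 − 2P − Q) − ¼ ln(1 − 2Q).
1 − 2P − Q = 0.49, giving −½ ln(0.49) = 0.356675.
1 − 2Q = 0.696, giving −¼ ln(0.696) = 0.090601.
d = 0.356675 + 0.090601 = 0.447276.

0.447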